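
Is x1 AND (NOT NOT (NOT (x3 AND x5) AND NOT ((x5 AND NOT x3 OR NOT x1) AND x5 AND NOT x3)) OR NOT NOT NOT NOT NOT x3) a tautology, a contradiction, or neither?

neither

x1 AND (NOT NOT (NOT (x3 AND x5) AND NOT ((x5 AND NOT x3 OR NOT x1) AND x5 AND NOT x3)) OR NOT NOT NOT NOT NOT x3)
= x1 AND (NOT NOT (NOT (x3 AND x5) AND NOT (x5 AND NOT x3)) OR NOT NOT NOT NOT NOT x3)
= x1 AND (NOT NOT (NOT (x3 AND x5) AND NOT (x5 AND NOT x3)) OR NOT NOT NOT x3)
= x1 AND (NOT (x3 AND x5 OR x5 AND NOT x3) OR NOT NOT NOT x3)
= x1 AND (NOT (x3 AND x5 OR x5 AND NOT x3) OR NOT x3)
= x1 AND (NOT x5 OR NOT x3)
This depends on x1, x3, x5, so it is not a constant.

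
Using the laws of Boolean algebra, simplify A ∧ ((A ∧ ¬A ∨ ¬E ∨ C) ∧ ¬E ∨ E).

A ∧ ((A ∧ ¬A ∨ ¬E ∨ C) ∧ ¬E ∨ E)
= A ∧ ((¬E ∨ C) ∧ ¬E ∨ E)   — complement / identity
= A ∧ (¬E ∨ E)   — absorption
= A   — complement / identity

A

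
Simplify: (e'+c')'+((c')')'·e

(e'+c')'+((c')')'·e
= (e'+c')'+c'·e   [double negation]
= e·c+c'·e   [De Morgan]
= e   [distribution]

e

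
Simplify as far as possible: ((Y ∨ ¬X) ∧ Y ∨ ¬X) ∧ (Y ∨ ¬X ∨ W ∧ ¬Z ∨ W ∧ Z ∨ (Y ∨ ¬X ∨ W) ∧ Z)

Y ∨ ¬X

((Y ∨ ¬X) ∧ Y ∨ ¬X) ∧ (Y ∨ ¬X ∨ W ∧ ¬Z ∨ W ∧ Z ∨ (Y ∨ ¬X ∨ W) ∧ Z)
= ((Y ∨ ¬X) ∧ Y ∨ ¬X) ∧ (Y ∨ ¬X ∨ W ∨ (Y ∨ ¬X ∨ W) ∧ Z)   [distribution]
= ((Y ∨ ¬X) ∧ Y ∨ ¬X) ∧ (Y ∨ ¬X ∨ W)   [absorption]
= (Y ∨ ¬X) ∧ (Y ∨ ¬X ∨ W)   [absorption]
= Y ∨ ¬X   [absorption]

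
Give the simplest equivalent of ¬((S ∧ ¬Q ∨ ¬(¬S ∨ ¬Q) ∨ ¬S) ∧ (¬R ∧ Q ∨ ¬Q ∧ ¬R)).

¬((S ∧ ¬Q ∨ ¬(¬S ∨ ¬Q) ∨ ¬S) ∧ (¬R ∧ Q ∨ ¬Q ∧ ¬R))
= ¬((S ∧ ¬Q ∨ S ∧ Q ∨ ¬S) ∧ (¬R ∧ Q ∨ ¬Q ∧ ¬R))   (De Morgan)
= ¬((S ∨ ¬S) ∧ (¬R ∧ Q ∨ ¬Q ∧ ¬R))   (distribution)
= ¬(¬R ∧ Q ∨ ¬Q ∧ ¬R)   (complement / identity)
= ¬¬R   (distribution)
= R   (double negation)

R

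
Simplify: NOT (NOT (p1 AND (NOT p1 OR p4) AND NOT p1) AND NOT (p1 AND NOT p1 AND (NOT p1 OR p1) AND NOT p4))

NOT (NOT (p1 AND (NOT p1 OR p4) AND NOT p1) AND NOT (p1 AND NOT p1 AND (NOT p1 OR p1) AND NOT p4))
= NOT (NOT (p1 AND (NOT p1 OR p4) AND NOT p1) AND NOT (p1 AND NOT p1 AND NOT p4))   (complement / identity)
= NOT (NOT (p1 AND NOT p1) AND NOT (p1 AND NOT p1 AND NOT p4))   (absorption)
= p1 AND NOT p1 OR p1 AND NOT p1 AND NOT p4   (De Morgan)
= p1 AND NOT p1   (absorption)
= FALSE   (complement)

FALSE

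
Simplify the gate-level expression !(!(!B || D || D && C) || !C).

(!B || D) && C

!(!(!B || D || D && C) || !C)
= !(!(!B || D) || !C)   — absorption
= (!B || D) && C   — De Morgan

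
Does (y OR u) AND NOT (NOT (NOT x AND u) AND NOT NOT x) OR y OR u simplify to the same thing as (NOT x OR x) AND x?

E1: (y OR u) AND NOT (NOT (NOT x AND u) AND NOT NOT x) OR y OR u
    = (y OR u) AND (NOT x AND u OR NOT x) OR y OR u   — De Morgan
    = (y OR u) AND NOT x OR y OR u   — absorption
    = y OR u   — absorption
E2: (NOT x OR x) AND x
    = x   — complement / identity
These differ: at u=0, x=0, y=1, E1 = 1 but E2 = 0.

No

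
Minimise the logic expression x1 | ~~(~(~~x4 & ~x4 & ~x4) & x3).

x1 | x3

x1 | ~~(~(~~x4 & ~x4 & ~x4) & x3)
= x1 | ~~(~(~~x4 & ~x4) & x3)   (idempotence)
= x1 | ~~((~x4 | x4) & x3)   (De Morgan)
= x1 | (~x4 | x4) & x3   (double negation)
= x1 | x3   (complement / identity)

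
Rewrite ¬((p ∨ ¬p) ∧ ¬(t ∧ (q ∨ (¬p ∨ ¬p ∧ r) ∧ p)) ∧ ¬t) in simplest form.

t

¬((p ∨ ¬p) ∧ ¬(t ∧ (q ∨ (¬p ∨ ¬p ∧ r) ∧ p)) ∧ ¬t)
= ¬(¬(t ∧ (q ∨ (¬p ∨ ¬p ∧ r) ∧ p)) ∧ ¬t)   [complement / identity]
= ¬(¬(t ∧ (q ∨ ¬p ∧ p)) ∧ ¬t)   [absorption]
= ¬(¬(t ∧ q) ∧ ¬t)   [complement / identity]
= t ∧ q ∨ t   [De Morgan]
= t   [absorption]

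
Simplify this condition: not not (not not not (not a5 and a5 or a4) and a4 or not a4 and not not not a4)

not a4

not not (not not not (not a5 and a5 or a4) and a4 or not a4 and not not not a4)
= not not (not not not a4 and a4 or not a4 and not not not a4)   [complement / identity]
= not not not not not a4   [distribution]
= not not not a4   [double negation]
= not a4   [double negation]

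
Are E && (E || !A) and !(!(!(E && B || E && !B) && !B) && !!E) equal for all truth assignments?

No

E1: E && (E || !A)
    = E   [absorption]
E2: !(!(!(E && B || E && !B) && !B) && !!E)
    = !(E && B || E && !B) && !B || !E   [De Morgan]
    = !E && !B || !E   [distribution]
    = !E   [absorption]
These differ: at A=1, B=1, E=0, E1 = 0 but E2 = 1.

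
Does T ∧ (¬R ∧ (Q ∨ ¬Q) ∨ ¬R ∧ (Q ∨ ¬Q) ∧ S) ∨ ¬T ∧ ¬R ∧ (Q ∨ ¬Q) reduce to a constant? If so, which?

T ∧ (¬R ∧ (Q ∨ ¬Q) ∨ ¬R ∧ (Q ∨ ¬Q) ∧ S) ∨ ¬T ∧ ¬R ∧ (Q ∨ ¬Q)
= T ∧ ¬R ∧ (Q ∨ ¬Q) ∨ ¬T ∧ ¬R ∧ (Q ∨ ¬Q)   — absorption
= ¬R ∧ (Q ∨ ¬Q)   — distribution
= ¬R   — complement / identity
This depends on R, so it is not a constant.

no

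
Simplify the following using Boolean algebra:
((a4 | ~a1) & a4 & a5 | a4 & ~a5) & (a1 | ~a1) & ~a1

((a4 | ~a1) & a4 & a5 | a4 & ~a5) & (a1 | ~a1) & ~a1
= (a4 & a5 | a4 & ~a5) & (a1 | ~a1) & ~a1   (absorption)
= a4 & (a1 | ~a1) & ~a1   (distribution)
= a4 & ~a1   (complement / identity)

a4 & ~a1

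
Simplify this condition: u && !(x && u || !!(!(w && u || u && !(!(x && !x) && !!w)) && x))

u && !(x && u || !!(!(w && u || u && !(!(x && !x) && !!w)) && x))
= u && !(x && u || !(w && u || u && !(!(x && !x) && !!w)) && x)   — double negation
= u && !(x && u || !(w && u || u && (x && !x || !w)) && x)   — De Morgan
= u && !(x && u || !(w && u || u && !w) && x)   — complement / identity
= u && !(x && u || !u && x)   — distribution
= u && !x   — distribution

u && !x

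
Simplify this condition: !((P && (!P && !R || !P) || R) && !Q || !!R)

!((P && (!P && !R || !P) || R) && !Q || !!R)
= !((P && (!P && !R || !P) || R) && !Q || R)
= !((P && !P || R) && !Q || R)
= !(R && !Q || R)
= !R

!R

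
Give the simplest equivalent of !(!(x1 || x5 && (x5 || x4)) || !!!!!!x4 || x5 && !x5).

(x1 || x5) && !x4

!(!(x1 || x5 && (x5 || x4)) || !!!!!!x4 || x5 && !x5)
= !(!(x1 || x5 && (x5 || x4)) || !!!!x4 || x5 && !x5)   (double negation)
= !(!(x1 || x5 && (x5 || x4)) || !!!!x4)   (complement / identity)
= !(!(x1 || x5 && (x5 || x4)) || !!x4)   (double negation)
= !(!(x1 || x5) || !!x4)   (absorption)
= (x1 || x5) && !x4   (De Morgan)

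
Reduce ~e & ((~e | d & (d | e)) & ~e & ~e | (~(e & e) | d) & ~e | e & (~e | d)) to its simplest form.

~e & ((~e | d & (d | e)) & ~e & ~e | (~(e & e) | d) & ~e | e & (~e | d))
= ~e & ((~e | d & (d | e)) & ~e & ~e | (~e | d) & ~e | e & (~e | d))   [idempotence]
= ~e & ((~e | d) & ~e & ~e | (~e | d) & ~e | e & (~e | d))   [absorption]
= ~e & ((~e | d) & ~e | e & (~e | d))   [absorption]
= ~e & (~e | d)   [distribution]
= ~e   [absorption]

~e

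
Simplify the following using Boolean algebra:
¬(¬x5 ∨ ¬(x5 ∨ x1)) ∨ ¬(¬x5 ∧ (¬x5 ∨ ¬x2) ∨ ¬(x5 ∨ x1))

x5

¬(¬x5 ∨ ¬(x5 ∨ x1)) ∨ ¬(¬x5 ∧ (¬x5 ∨ ¬x2) ∨ ¬(x5 ∨ x1))
= ¬(¬x5 ∨ ¬(x5 ∨ x1)) ∨ ¬(¬x5 ∨ ¬(x5 ∨ x1))   — absorption
= ¬(¬x5 ∨ ¬(x5 ∨ x1))   — idempotence
= x5 ∧ (x5 ∨ x1)   — De Morgan
= x5   — absorption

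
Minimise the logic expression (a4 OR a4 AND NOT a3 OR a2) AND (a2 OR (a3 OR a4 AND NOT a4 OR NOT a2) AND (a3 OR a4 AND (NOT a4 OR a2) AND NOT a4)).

a4 AND a3 OR a2

(a4 OR a4 AND NOT a3 OR a2) AND (a2 OR (a3 OR a4 AND NOT a4 OR NOT a2) AND (a3 OR a4 AND (NOT a4 OR a2) AND NOT a4))
= (a4 OR a4 AND NOT a3 OR a2) AND (a2 OR (a3 OR a4 AND NOT a4 OR NOT a2) AND (a3 OR a4 AND NOT a4))   [absorption]
= (a4 OR a4 AND NOT a3 OR a2) AND (a2 OR a3 OR a4 AND NOT a4)   [absorption]
= (a4 OR a2) AND (a2 OR a3 OR a4 AND NOT a4)   [absorption]
= a4 AND (a3 OR a4 AND NOT a4) OR a2   [distribution]
= a4 AND a3 OR a2   [complement / identity]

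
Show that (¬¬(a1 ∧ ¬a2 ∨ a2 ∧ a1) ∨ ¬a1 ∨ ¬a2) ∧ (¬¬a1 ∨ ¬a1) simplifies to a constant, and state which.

(¬¬(a1 ∧ ¬a2 ∨ a2 ∧ a1) ∨ ¬a1 ∨ ¬a2) ∧ (¬¬a1 ∨ ¬a1)
= (¬¬a1 ∨ ¬a1 ∨ ¬a2) ∧ (¬¬a1 ∨ ¬a1)
= ¬¬a1 ∨ ¬a1
= a1 ∨ ¬a1
= True

True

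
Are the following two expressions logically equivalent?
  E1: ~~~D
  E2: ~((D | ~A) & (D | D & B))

E1: ~~~D
    = ~D   [double negation]
E2: ~((D | ~A) & (D | D & B))
    = ~((D | ~A) & D)   [absorption]
    = ~D   [absorption]
Both reduce to ~D, so they are equivalent.

Yes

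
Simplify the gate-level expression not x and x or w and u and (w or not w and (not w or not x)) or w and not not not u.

w

not x and x or w and u and (w or not w and (not w or not x)) or w and not not not u
= not x and x or w and u and (w or not w) or w and not not not u   — absorption
= w and u and (w or not w) or w and not not not u   — complement / identity
= w and u or w and not not not u   — complement / identity
= w and u or w and not u   — double negation
= w   — distribution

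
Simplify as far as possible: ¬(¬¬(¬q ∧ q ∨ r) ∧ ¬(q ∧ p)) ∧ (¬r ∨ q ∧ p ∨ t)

¬(¬¬(¬q ∧ q ∨ r) ∧ ¬(q ∧ p)) ∧ (¬r ∨ q ∧ p ∨ t)
= (¬(¬q ∧ q ∨ r) ∨ q ∧ p) ∧ (¬r ∨ q ∧ p ∨ t)   [De Morgan]
= (¬r ∨ q ∧ p) ∧ (¬r ∨ q ∧ p ∨ t)   [complement / identity]
= ¬r ∨ q ∧ p   [absorption]

¬r ∨ q ∧ p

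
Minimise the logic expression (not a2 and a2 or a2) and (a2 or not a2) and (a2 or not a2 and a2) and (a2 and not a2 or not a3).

(not a2 and a2 or a2) and (a2 or not a2) and (a2 or not a2 and a2) and (a2 and not a2 or not a3)
= (not a2 and a2 or a2) and (a2 or not a2 and a2) and (a2 and not a2 or not a3)   [complement / identity]
= (a2 and a2 or not a2 and a2) and (a2 and not a2 or not a3)   [distribution]
= (a2 and a2 or not a2 and a2) and not a3   [complement / identity]
= a2 and not a3   [distribution]

a2 and not a3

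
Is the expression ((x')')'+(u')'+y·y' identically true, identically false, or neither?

neither

((x')')'+(u')'+y·y'
= ((x')')'+(u')'   — complement / identity
= ((x')')'+u   — double negation
= x'+u   — double negation
This depends on u, x, so it is not a constant.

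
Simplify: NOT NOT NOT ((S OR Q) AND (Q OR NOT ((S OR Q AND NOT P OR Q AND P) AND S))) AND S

NOT Q AND S

NOT NOT NOT ((S OR Q) AND (Q OR NOT ((S OR Q AND NOT P OR Q AND P) AND S))) AND S
= NOT NOT NOT ((S OR Q) AND (Q OR NOT ((S OR Q) AND S))) AND S   [distribution]
= NOT NOT NOT (S AND NOT ((S OR Q) AND S) OR Q) AND S   [distribution]
= NOT (S AND NOT ((S OR Q) AND S) OR Q) AND S   [double negation]
= NOT (S AND NOT S OR Q) AND S   [absorption]
= NOT Q AND S   [complement / identity]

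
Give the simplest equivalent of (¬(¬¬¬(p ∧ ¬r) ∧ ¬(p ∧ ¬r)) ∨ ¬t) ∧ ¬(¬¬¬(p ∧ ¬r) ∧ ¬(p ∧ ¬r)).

p ∧ ¬r

(¬(¬¬¬(p ∧ ¬r) ∧ ¬(p ∧ ¬r)) ∨ ¬t) ∧ ¬(¬¬¬(p ∧ ¬r) ∧ ¬(p ∧ ¬r))
= ¬(¬¬¬(p ∧ ¬r) ∧ ¬(p ∧ ¬r))
= ¬¬(p ∧ ¬r) ∨ p ∧ ¬r
= p ∧ ¬r ∨ p ∧ ¬r
= p ∧ ¬r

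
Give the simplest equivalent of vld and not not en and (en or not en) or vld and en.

vld and en

vld and not not en and (en or not en) or vld and en
= vld and not not en or vld and en   (complement / identity)
= vld and en or vld and en   (double negation)
= vld and en   (idempotence)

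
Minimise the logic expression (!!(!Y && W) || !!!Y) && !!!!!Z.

(!!(!Y && W) || !!!Y) && !!!!!Z
= (!!(!Y && W) || !Y) && !!!!!Z   (double negation)
= (!!(!Y && W) || !Y) && !!!Z   (double negation)
= (!!(!Y && W) || !Y) && !Z   (double negation)
= (!Y && W || !Y) && !Z   (double negation)
= !Y && !Z   (absorption)

!Y && !Z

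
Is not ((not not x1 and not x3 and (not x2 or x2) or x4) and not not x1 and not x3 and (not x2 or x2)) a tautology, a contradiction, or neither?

neither

not ((not not x1 and not x3 and (not x2 or x2) or x4) and not not x1 and not x3 and (not x2 or x2))
= not (not not x1 and not x3 and (not x2 or x2))   [absorption]
= not (not not x1 and not x3)   [complement / identity]
= not x1 or x3   [De Morgan]
This depends on x1, x3, so it is not a constant.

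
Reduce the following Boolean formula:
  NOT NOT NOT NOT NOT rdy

NOT NOT NOT NOT NOT rdy
= NOT NOT NOT rdy
= NOT rdy

NOT rdy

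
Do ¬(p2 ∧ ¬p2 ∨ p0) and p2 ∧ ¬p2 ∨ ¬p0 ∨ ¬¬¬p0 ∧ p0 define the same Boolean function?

E1: ¬(p2 ∧ ¬p2 ∨ p0)
    = ¬p0   — complement / identity
E2: p2 ∧ ¬p2 ∨ ¬p0 ∨ ¬¬¬p0 ∧ p0
    = p2 ∧ ¬p2 ∨ ¬p0 ∨ ¬p0 ∧ p0   — double negation
    = p2 ∧ ¬p2 ∨ ¬p0   — complement / identity
    = ¬p0   — complement / identity
Both reduce to ¬p0, so they are equivalent.

Yes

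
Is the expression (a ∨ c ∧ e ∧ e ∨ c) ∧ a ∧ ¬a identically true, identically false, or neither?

(a ∨ c ∧ e ∧ e ∨ c) ∧ a ∧ ¬a
= (a ∨ c ∧ e ∨ c) ∧ a ∧ ¬a   — idempotence
= (a ∨ c) ∧ a ∧ ¬a   — absorption
= a ∧ ¬a   — absorption
= False   — complement

identically false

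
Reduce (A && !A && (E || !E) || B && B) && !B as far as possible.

false

(A && !A && (E || !E) || B && B) && !B
= (A && !A && (E || !E) || B) && !B
= (A && !A || B) && !B
= B && !B
= false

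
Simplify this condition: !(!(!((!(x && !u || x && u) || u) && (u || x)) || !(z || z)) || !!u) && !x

!(!(!((!(x && !u || x && u) || u) && (u || x)) || !(z || z)) || !!u) && !x
= !(!(!((!(x && !u || x && u) || u) && (u || x)) || !z) || !!u) && !x   (idempotence)
= !(!(!((!x || u) && (u || x)) || !z) || !!u) && !x   (distribution)
= !(!(!(u || !x && x) || !z) || !!u) && !x   (distribution)
= (!(u || !x && x) || !z) && !u && !x   (De Morgan)
= (!u || !z) && !u && !x   (complement / identity)
= !u && !x   (absorption)

!u && !x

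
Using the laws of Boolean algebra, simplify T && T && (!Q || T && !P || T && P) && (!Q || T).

T

T && T && (!Q || T && !P || T && P) && (!Q || T)
= T && T && ((T && !P || T && P) && T || !Q)   — distribution
= T && T && (T && T || !Q)   — distribution
= T && T   — absorption
= T   — idempotence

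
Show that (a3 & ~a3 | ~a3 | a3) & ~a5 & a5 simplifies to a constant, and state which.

(a3 & ~a3 | ~a3 | a3) & ~a5 & a5
= (~a3 | a3) & ~a5 & a5   (complement / identity)
= ~a5 & a5   (complement / identity)
= 0   (complement)

0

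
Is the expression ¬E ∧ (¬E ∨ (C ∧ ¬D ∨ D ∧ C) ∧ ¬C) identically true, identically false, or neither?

neither

¬E ∧ (¬E ∨ (C ∧ ¬D ∨ D ∧ C) ∧ ¬C)
= ¬E ∧ (¬E ∨ C ∧ ¬C)   [distribution]
= ¬E ∧ ¬E   [complement / identity]
= ¬E   [idempotence]
This depends on E, so it is not a constant.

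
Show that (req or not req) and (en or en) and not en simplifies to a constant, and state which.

(req or not req) and (en or en) and not en
= (req or not req) and en and not en   [idempotence]
= en and not en   [complement / identity]
= False   [complement]

False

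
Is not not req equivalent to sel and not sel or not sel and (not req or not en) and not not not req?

E1: not not req
    = req   — double negation
E2: sel and not sel or not sel and (not req or not en) and not not not req
    = sel and not sel or not sel and (not req or not en) and not req   — double negation
    = sel and not sel or not sel and not req   — absorption
    = not sel and not req   — complement / identity
These differ: at en=0, req=1, sel=0, E1 = 1 but E2 = 0.

No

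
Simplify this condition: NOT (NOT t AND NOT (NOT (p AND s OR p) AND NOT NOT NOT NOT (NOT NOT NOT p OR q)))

t OR NOT p

NOT (NOT t AND NOT (NOT (p AND s OR p) AND NOT NOT NOT NOT (NOT NOT NOT p OR q)))
= t OR NOT (p AND s OR p) AND NOT NOT NOT NOT (NOT NOT NOT p OR q)   (De Morgan)
= t OR NOT (p AND s OR p) AND NOT NOT (NOT NOT NOT p OR q)   (double negation)
= t OR NOT p AND NOT NOT (NOT NOT NOT p OR q)   (absorption)
= t OR NOT p AND (NOT NOT NOT p OR q)   (double negation)
= t OR NOT p AND (NOT p OR q)   (double negation)
= t OR NOT p   (absorption)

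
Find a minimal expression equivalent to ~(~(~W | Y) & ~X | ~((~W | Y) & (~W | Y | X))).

~W | Y

~(~(~W | Y) & ~X | ~((~W | Y) & (~W | Y | X)))
= ~(~(~W | Y) & ~X | ~(~W | Y))   (absorption)
= ~~(~W | Y)   (absorption)
= ~W | Y   (double negation)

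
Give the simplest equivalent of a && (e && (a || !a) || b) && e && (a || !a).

a && (e && (a || !a) || b) && e && (a || !a)
= a && e && (a || !a)   (absorption)
= a && e   (complement / identity)

a && e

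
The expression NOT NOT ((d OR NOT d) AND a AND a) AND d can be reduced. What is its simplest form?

a AND d

NOT NOT ((d OR NOT d) AND a AND a) AND d
= NOT NOT (a AND a) AND d   — complement / identity
= NOT NOT a AND d   — idempotence
= a AND d   — double negation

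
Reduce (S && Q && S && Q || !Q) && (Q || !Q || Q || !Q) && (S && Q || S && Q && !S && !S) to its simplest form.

(S && Q && S && Q || !Q) && (Q || !Q || Q || !Q) && (S && Q || S && Q && !S && !S)
= (S && Q && S && Q || !Q) && (Q || !Q || Q || !Q) && (S && Q || S && Q && !S)
= (S && Q && S && Q || !Q) && (Q || !Q) && (S && Q || S && Q && !S)
= (S && Q && S && Q || !Q) && (Q || !Q) && S && Q
= (S && Q || !Q) && (Q || !Q) && S && Q
= (S && Q || !Q) && S && Q
= S && Q

S && Q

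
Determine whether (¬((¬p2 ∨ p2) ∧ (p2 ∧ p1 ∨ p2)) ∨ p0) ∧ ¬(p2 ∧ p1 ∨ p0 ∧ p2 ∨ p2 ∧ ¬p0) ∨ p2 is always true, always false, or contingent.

(¬((¬p2 ∨ p2) ∧ (p2 ∧ p1 ∨ p2)) ∨ p0) ∧ ¬(p2 ∧ p1 ∨ p0 ∧ p2 ∨ p2 ∧ ¬p0) ∨ p2
= (¬((¬p2 ∨ p2) ∧ (p2 ∧ p1 ∨ p2)) ∨ p0) ∧ ¬(p2 ∧ p1 ∨ p2) ∨ p2   [distribution]
= (¬(p2 ∧ p1 ∨ p2) ∨ p0) ∧ ¬(p2 ∧ p1 ∨ p2) ∨ p2   [complement / identity]
= ¬(p2 ∧ p1 ∨ p2) ∨ p2   [absorption]
= ¬p2 ∨ p2   [absorption]
= True   [complement]

always true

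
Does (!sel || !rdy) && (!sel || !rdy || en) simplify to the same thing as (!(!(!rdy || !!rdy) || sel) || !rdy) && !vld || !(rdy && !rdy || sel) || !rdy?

Yes

E1: (!sel || !rdy) && (!sel || !rdy || en)
    = !sel || !rdy   (absorption)
E2: (!(!(!rdy || !!rdy) || sel) || !rdy) && !vld || !(rdy && !rdy || sel) || !rdy
    = (!(rdy && !rdy || sel) || !rdy) && !vld || !(rdy && !rdy || sel) || !rdy   (De Morgan)
    = !(rdy && !rdy || sel) || !rdy   (absorption)
    = !sel || !rdy   (complement / identity)
Both reduce to !sel || !rdy, so they are equivalent.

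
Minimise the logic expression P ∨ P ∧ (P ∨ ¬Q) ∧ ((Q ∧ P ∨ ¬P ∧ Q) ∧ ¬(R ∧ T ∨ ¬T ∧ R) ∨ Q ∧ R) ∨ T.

P ∨ P ∧ (P ∨ ¬Q) ∧ ((Q ∧ P ∨ ¬P ∧ Q) ∧ ¬(R ∧ T ∨ ¬T ∧ R) ∨ Q ∧ R) ∨ T
= P ∨ P ∧ (P ∨ ¬Q) ∧ (Q ∧ ¬(R ∧ T ∨ ¬T ∧ R) ∨ Q ∧ R) ∨ T   (distribution)
= P ∨ P ∧ (Q ∧ ¬(R ∧ T ∨ ¬T ∧ R) ∨ Q ∧ R) ∨ T   (absorption)
= P ∨ P ∧ (Q ∧ ¬R ∨ Q ∧ R) ∨ T   (distribution)
= P ∨ P ∧ Q ∨ T   (distribution)
= P ∨ T   (absorption)

P ∨ T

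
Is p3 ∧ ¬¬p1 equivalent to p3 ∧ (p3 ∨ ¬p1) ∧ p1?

Yes

E1: p3 ∧ ¬¬p1
    = p3 ∧ p1   [double negation]
E2: p3 ∧ (p3 ∨ ¬p1) ∧ p1
    = p3 ∧ p1   [absorption]
Both reduce to p3 ∧ p1, so they are equivalent.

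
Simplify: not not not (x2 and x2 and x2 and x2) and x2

False

not not not (x2 and x2 and x2 and x2) and x2
= not not not (x2 and x2) and x2
= not not not x2 and x2
= not x2 and x2
= False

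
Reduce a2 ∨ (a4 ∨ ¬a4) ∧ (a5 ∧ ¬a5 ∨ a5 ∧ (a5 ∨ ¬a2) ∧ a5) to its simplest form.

a2 ∨ a5

a2 ∨ (a4 ∨ ¬a4) ∧ (a5 ∧ ¬a5 ∨ a5 ∧ (a5 ∨ ¬a2) ∧ a5)
= a2 ∨ a5 ∧ ¬a5 ∨ a5 ∧ (a5 ∨ ¬a2) ∧ a5   [complement / identity]
= a2 ∨ a5 ∧ ¬a5 ∨ a5 ∧ a5   [absorption]
= a2 ∨ a5   [distribution]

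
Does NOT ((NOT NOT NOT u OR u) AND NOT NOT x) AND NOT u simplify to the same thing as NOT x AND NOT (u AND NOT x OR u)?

Yes

E1: NOT ((NOT NOT NOT u OR u) AND NOT NOT x) AND NOT u
    = NOT ((NOT u OR u) AND NOT NOT x) AND NOT u
    = NOT ((NOT u OR u) AND x) AND NOT u
    = NOT x AND NOT u
E2: NOT x AND NOT (u AND NOT x OR u)
    = NOT x AND NOT u
Both reduce to NOT x AND NOT u, so they are equivalent.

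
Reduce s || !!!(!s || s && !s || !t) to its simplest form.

s || !!!(!s || s && !s || !t)
= s || !(!s || s && !s || !t)
= s || !(!s || !t)
= s || s && t
= s

s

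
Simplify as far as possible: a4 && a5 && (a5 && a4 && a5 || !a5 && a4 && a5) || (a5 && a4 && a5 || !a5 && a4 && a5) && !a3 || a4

a4 && a5 && (a5 && a4 && a5 || !a5 && a4 && a5) || (a5 && a4 && a5 || !a5 && a4 && a5) && !a3 || a4
= (a5 && a4 && a5 || !a5 && a4 && a5) && (a4 && a5 || !a3) || a4   (distribution)
= a4 && a5 && (a4 && a5 || !a3) || a4   (distribution)
= a4 && a5 || a4   (absorption)
= a4   (absorption)

a4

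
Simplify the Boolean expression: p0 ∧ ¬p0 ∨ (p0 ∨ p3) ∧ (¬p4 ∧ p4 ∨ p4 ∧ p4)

(p0 ∨ p3) ∧ p4

p0 ∧ ¬p0 ∨ (p0 ∨ p3) ∧ (¬p4 ∧ p4 ∨ p4 ∧ p4)
= p0 ∧ ¬p0 ∨ (p0 ∨ p3) ∧ p4   (distribution)
= (p0 ∨ p3) ∧ p4   (complement / identity)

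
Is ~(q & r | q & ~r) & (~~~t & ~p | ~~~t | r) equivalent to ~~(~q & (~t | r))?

E1: ~(q & r | q & ~r) & (~~~t & ~p | ~~~t | r)
    = ~(q & r | q & ~r) & (~~~t | r)
    = ~q & (~~~t | r)
    = ~q & (~t | r)
E2: ~~(~q & (~t | r))
    = ~q & (~t | r)
Both reduce to ~q & (~t | r), so they are equivalent.

Yes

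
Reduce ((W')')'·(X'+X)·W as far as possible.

0

((W')')'·(X'+X)·W
= ((W')')'·W   — complement / identity
= W'·W   — double negation
= 0   — complement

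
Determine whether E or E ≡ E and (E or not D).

Yes

E1: E or E
    = E   — idempotence
E2: E and (E or not D)
    = E   — absorption
Both reduce to E, so they are equivalent.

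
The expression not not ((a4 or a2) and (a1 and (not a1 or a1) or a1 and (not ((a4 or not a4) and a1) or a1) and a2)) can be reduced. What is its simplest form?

(a4 or a2) and a1

not not ((a4 or a2) and (a1 and (not a1 or a1) or a1 and (not ((a4 or not a4) and a1) or a1) and a2))
= not not ((a4 or a2) and (a1 and (not a1 or a1) or a1 and (not a1 or a1) and a2))   — complement / identity
= (a4 or a2) and (a1 and (not a1 or a1) or a1 and (not a1 or a1) and a2)   — double negation
= (a4 or a2) and a1 and (not a1 or a1)   — absorption
= (a4 or a2) and a1   — complement / identity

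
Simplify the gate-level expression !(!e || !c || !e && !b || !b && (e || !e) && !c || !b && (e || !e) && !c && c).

!(!e || !c || !e && !b || !b && (e || !e) && !c || !b && (e || !e) && !c && c)
= !(!e || !c || !e && !b || !b && (e || !e) && !c)   [absorption]
= !(!e || !c || (!e || (e || !e) && !c) && !b)   [distribution]
= !(!e || !c || (!e || !c) && !b)   [complement / identity]
= !(!e || !c)   [absorption]
= e && c   [De Morgan]

e && c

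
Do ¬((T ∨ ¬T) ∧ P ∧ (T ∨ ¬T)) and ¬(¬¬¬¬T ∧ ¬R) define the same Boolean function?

No

E1: ¬((T ∨ ¬T) ∧ P ∧ (T ∨ ¬T))
    = ¬((T ∨ ¬T) ∧ P)   (complement / identity)
    = ¬P   (complement / identity)
E2: ¬(¬¬¬¬T ∧ ¬R)
    = ¬(¬¬T ∧ ¬R)   (double negation)
    = ¬T ∨ R   (De Morgan)
These differ: at P=1, R=0, T=0, E1 = 0 but E2 = 1.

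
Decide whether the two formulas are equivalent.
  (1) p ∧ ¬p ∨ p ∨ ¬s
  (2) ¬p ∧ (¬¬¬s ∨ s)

E1: p ∧ ¬p ∨ p ∨ ¬s
    = p ∨ ¬s   — complement / identity
E2: ¬p ∧ (¬¬¬s ∨ s)
    = ¬p ∧ (¬s ∨ s)   — double negation
    = ¬p   — complement / identity
These differ: at p=1, s=1, E1 = 1 but E2 = 0.

No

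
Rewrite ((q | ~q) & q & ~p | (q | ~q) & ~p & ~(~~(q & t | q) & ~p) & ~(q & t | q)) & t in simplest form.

~p & t

((q | ~q) & q & ~p | (q | ~q) & ~p & ~(~~(q & t | q) & ~p) & ~(q & t | q)) & t
= (q | ~q) & (q & ~p | ~p & ~(~~(q & t | q) & ~p) & ~(q & t | q)) & t   — distribution
= (q | ~q) & (q & ~p | ~p & (~(q & t | q) | p) & ~(q & t | q)) & t   — De Morgan
= (q | ~q) & (q & ~p | ~p & ~(q & t | q)) & t   — absorption
= (q & ~p | ~p & ~(q & t | q)) & t   — complement / identity
= (q & ~p | ~p & ~q) & t   — absorption
= ~p & t   — distribution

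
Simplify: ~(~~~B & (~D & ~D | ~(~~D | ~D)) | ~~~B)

B

~(~~~B & (~D & ~D | ~(~~D | ~D)) | ~~~B)
= ~(~~~B & (~D & ~D | ~D & D) | ~~~B)   — De Morgan
= ~(~~~B & ~D | ~~~B)   — distribution
= ~~~~B   — absorption
= ~~B   — double negation
= B   — double negation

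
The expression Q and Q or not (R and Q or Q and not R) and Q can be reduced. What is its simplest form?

Q

Q and Q or not (R and Q or Q and not R) and Q
= Q and Q or not Q and Q   [distribution]
= Q and (Q or not Q)   [distribution]
= Q   [complement / identity]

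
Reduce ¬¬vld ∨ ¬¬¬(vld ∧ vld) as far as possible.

¬¬vld ∨ ¬¬¬(vld ∧ vld)
= ¬¬vld ∨ ¬(vld ∧ vld)   (double negation)
= ¬¬vld ∨ ¬vld   (idempotence)
= vld ∨ ¬vld   (double negation)
= True   (complement)

True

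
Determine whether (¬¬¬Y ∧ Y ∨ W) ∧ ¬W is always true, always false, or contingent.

always false

(¬¬¬Y ∧ Y ∨ W) ∧ ¬W
= (¬Y ∧ Y ∨ W) ∧ ¬W   [double negation]
= W ∧ ¬W   [complement / identity]
= False   [complement]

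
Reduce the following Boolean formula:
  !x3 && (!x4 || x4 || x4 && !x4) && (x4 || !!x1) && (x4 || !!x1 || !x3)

!x3 && (x4 || x1)

!x3 && (!x4 || x4 || x4 && !x4) && (x4 || !!x1) && (x4 || !!x1 || !x3)
= !x3 && (!x4 || x4) && (x4 || !!x1) && (x4 || !!x1 || !x3)   [complement / identity]
= !x3 && (!x4 || x4) && (x4 || !!x1)   [absorption]
= !x3 && (x4 || !!x1)   [complement / identity]
= !x3 && (x4 || x1)   [double negation]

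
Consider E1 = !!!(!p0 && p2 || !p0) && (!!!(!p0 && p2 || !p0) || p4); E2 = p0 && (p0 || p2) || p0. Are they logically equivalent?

Yes

E1: !!!(!p0 && p2 || !p0) && (!!!(!p0 && p2 || !p0) || p4)
    = !!!(!p0 && p2 || !p0)   — absorption
    = !!!!p0   — absorption
    = !!p0   — double negation
    = p0   — double negation
E2: p0 && (p0 || p2) || p0
    = p0 || p0   — absorption
    = p0   — idempotence
Both reduce to p0, so they are equivalent.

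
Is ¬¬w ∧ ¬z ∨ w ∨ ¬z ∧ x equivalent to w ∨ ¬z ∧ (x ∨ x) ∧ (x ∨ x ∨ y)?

Yes

E1: ¬¬w ∧ ¬z ∨ w ∨ ¬z ∧ x
    = w ∧ ¬z ∨ w ∨ ¬z ∧ x   [double negation]
    = w ∨ ¬z ∧ x   [absorption]
E2: w ∨ ¬z ∧ (x ∨ x) ∧ (x ∨ x ∨ y)
    = w ∨ ¬z ∧ (x ∨ x)   [absorption]
    = w ∨ ¬z ∧ x   [idempotence]
Both reduce to w ∨ ¬z ∧ x, so they are equivalent.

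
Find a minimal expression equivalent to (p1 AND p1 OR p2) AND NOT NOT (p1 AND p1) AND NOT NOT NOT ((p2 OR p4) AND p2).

p1 AND NOT p2

(p1 AND p1 OR p2) AND NOT NOT (p1 AND p1) AND NOT NOT NOT ((p2 OR p4) AND p2)
= (p1 AND p1 OR p2) AND NOT NOT (p1 AND p1) AND NOT ((p2 OR p4) AND p2)
= (p1 AND p1 OR p2) AND p1 AND p1 AND NOT ((p2 OR p4) AND p2)
= p1 AND p1 AND NOT ((p2 OR p4) AND p2)
= p1 AND NOT ((p2 OR p4) AND p2)
= p1 AND NOT p2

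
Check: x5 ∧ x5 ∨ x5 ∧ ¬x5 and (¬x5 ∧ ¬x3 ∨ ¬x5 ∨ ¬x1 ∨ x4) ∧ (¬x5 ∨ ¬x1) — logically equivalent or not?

No

E1: x5 ∧ x5 ∨ x5 ∧ ¬x5
    = x5 ∧ x5   [complement / identity]
    = x5   [idempotence]
E2: (¬x5 ∧ ¬x3 ∨ ¬x5 ∨ ¬x1 ∨ x4) ∧ (¬x5 ∨ ¬x1)
    = (¬x5 ∨ ¬x1 ∨ x4) ∧ (¬x5 ∨ ¬x1)   [absorption]
    = ¬x5 ∨ ¬x1   [absorption]
These differ: at x1=1, x3=1, x4=0, x5=0, E1 = 0 but E2 = 1.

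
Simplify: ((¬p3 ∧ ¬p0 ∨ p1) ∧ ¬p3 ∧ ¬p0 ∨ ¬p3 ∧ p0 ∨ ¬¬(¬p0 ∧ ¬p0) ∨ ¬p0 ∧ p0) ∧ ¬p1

(¬p3 ∨ ¬p0) ∧ ¬p1

((¬p3 ∧ ¬p0 ∨ p1) ∧ ¬p3 ∧ ¬p0 ∨ ¬p3 ∧ p0 ∨ ¬¬(¬p0 ∧ ¬p0) ∨ ¬p0 ∧ p0) ∧ ¬p1
= (¬p3 ∧ ¬p0 ∨ ¬p3 ∧ p0 ∨ ¬¬(¬p0 ∧ ¬p0) ∨ ¬p0 ∧ p0) ∧ ¬p1   — absorption
= (¬p3 ∨ ¬¬(¬p0 ∧ ¬p0) ∨ ¬p0 ∧ p0) ∧ ¬p1   — distribution
= (¬p3 ∨ ¬p0 ∧ ¬p0 ∨ ¬p0 ∧ p0) ∧ ¬p1   — double negation
= (¬p3 ∨ ¬p0) ∧ ¬p1   — distribution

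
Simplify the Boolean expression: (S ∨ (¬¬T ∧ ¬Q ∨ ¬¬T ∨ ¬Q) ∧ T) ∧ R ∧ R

(S ∨ T) ∧ R

(S ∨ (¬¬T ∧ ¬Q ∨ ¬¬T ∨ ¬Q) ∧ T) ∧ R ∧ R
= (S ∨ (¬¬T ∨ ¬Q) ∧ T) ∧ R ∧ R   — absorption
= (S ∨ (T ∨ ¬Q) ∧ T) ∧ R ∧ R   — double negation
= (S ∨ T) ∧ R ∧ R   — absorption
= (S ∨ T) ∧ R   — idempotence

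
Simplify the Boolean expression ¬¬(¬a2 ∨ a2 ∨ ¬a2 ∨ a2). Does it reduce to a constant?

True

¬¬(¬a2 ∨ a2 ∨ ¬a2 ∨ a2)
= ¬a2 ∨ a2 ∨ ¬a2 ∨ a2   (double negation)
= ¬a2 ∨ a2   (idempotence)
= True   (complement)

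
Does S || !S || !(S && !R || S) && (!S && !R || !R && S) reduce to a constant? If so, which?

yes, True

S || !S || !(S && !R || S) && (!S && !R || !R && S)
= S || !S || !S && (!S && !R || !R && S)   — absorption
= S || !S || !S && !R   — distribution
= S || !S   — absorption
= true   — complement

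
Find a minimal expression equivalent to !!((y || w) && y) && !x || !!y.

y

!!((y || w) && y) && !x || !!y
= !!y && !x || !!y   (absorption)
= !!y   (absorption)
= y   (double negation)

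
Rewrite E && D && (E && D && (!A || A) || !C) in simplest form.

E && D && (E && D && (!A || A) || !C)
= E && D && (E && D || !C)   (complement / identity)
= E && D   (absorption)

E && D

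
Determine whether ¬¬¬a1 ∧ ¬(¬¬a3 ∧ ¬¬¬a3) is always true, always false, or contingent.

contingent

¬¬¬a1 ∧ ¬(¬¬a3 ∧ ¬¬¬a3)
= ¬¬¬a1 ∧ (¬a3 ∨ ¬¬a3)   [De Morgan]
= ¬¬¬a1 ∧ (¬a3 ∨ a3)   [double negation]
= ¬¬¬a1   [complement / identity]
= ¬a1   [double negation]
This depends on a1, so it is not a constant.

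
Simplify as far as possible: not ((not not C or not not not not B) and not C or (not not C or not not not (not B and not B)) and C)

not ((not not C or not not not not B) and not C or (not not C or not not not (not B and not B)) and C)
= not ((not not C or not not not not B) and not C or (not not C or not not not not B) and C)   [idempotence]
= not (not not C or not not not not B)   [distribution]
= not (not not C or not not B)   [double negation]
= not C and not B   [De Morgan]

not C and not B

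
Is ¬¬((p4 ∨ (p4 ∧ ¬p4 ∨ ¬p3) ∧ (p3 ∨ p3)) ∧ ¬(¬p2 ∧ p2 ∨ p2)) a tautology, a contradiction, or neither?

¬¬((p4 ∨ (p4 ∧ ¬p4 ∨ ¬p3) ∧ (p3 ∨ p3)) ∧ ¬(¬p2 ∧ p2 ∨ p2))
= ¬¬((p4 ∨ ¬p3 ∧ (p3 ∨ p3)) ∧ ¬(¬p2 ∧ p2 ∨ p2))   — complement / identity
= ¬¬((p4 ∨ ¬p3 ∧ (p3 ∨ p3)) ∧ ¬p2)   — complement / identity
= ¬¬((p4 ∨ ¬p3 ∧ p3) ∧ ¬p2)   — idempotence
= ¬¬(p4 ∧ ¬p2)   — complement / identity
= p4 ∧ ¬p2   — double negation
This depends on p2, p4, so it is not a constant.

neither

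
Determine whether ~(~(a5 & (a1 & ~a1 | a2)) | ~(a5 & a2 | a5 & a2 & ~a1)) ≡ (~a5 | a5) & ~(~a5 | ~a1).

E1: ~(~(a5 & (a1 & ~a1 | a2)) | ~(a5 & a2 | a5 & a2 & ~a1))
    = ~(~(a5 & a2) | ~(a5 & a2 | a5 & a2 & ~a1))   — complement / identity
    = a5 & a2 & (a5 & a2 | a5 & a2 & ~a1)   — De Morgan
    = a5 & a2 & a5 & a2   — absorption
    = a5 & a2   — idempotence
E2: (~a5 | a5) & ~(~a5 | ~a1)
    = ~(~a5 | ~a1)   — complement / identity
    = a5 & a1   — De Morgan
These differ: at a1=0, a2=1, a5=1, E1 = 1 but E2 = 0.

No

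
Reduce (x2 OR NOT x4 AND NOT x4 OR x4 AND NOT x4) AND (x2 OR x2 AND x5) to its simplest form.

x2

(x2 OR NOT x4 AND NOT x4 OR x4 AND NOT x4) AND (x2 OR x2 AND x5)
= (x2 OR NOT x4 AND NOT x4 OR x4 AND NOT x4) AND x2   — absorption
= (x2 OR NOT x4) AND x2   — distribution
= x2   — absorption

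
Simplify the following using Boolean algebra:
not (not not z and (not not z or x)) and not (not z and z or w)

not z and not w

not (not not z and (not not z or x)) and not (not z and z or w)
= not not not z and not (not z and z or w)
= not z and not (not z and z or w)
= not z and not w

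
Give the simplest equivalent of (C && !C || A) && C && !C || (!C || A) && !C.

!C

(C && !C || A) && C && !C || (!C || A) && !C
= C && !C || (!C || A) && !C   — absorption
= C && !C || !C   — absorption
= !C   — complement / identity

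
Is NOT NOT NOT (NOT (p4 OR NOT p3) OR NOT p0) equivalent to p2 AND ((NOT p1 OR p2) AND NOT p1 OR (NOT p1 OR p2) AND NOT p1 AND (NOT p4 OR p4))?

E1: NOT NOT NOT (NOT (p4 OR NOT p3) OR NOT p0)
    = NOT (NOT (p4 OR NOT p3) OR NOT p0)   (double negation)
    = (p4 OR NOT p3) AND p0   (De Morgan)
E2: p2 AND ((NOT p1 OR p2) AND NOT p1 OR (NOT p1 OR p2) AND NOT p1 AND (NOT p4 OR p4))
    = p2 AND ((NOT p1 OR p2) AND NOT p1 OR (NOT p1 OR p2) AND NOT p1)   (complement / identity)
    = p2 AND (NOT p1 OR p2) AND NOT p1   (idempotence)
    = p2 AND NOT p1   (absorption)
These differ: at p0=0, p1=0, p2=1, p3=0, p4=1, E1 = 0 but E2 = 1.

No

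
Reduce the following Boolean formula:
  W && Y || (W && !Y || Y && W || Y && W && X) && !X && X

W && Y

W && Y || (W && !Y || Y && W || Y && W && X) && !X && X
= W && Y || (W && !Y || Y && W) && !X && X   [absorption]
= W && Y || W && !X && X   [distribution]
= W && (Y || !X && X)   [distribution]
= W && Y   [complement / identity]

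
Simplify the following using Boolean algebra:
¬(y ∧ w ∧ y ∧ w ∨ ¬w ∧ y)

¬(y ∧ w ∧ y ∧ w ∨ ¬w ∧ y)
= ¬(y ∧ w ∨ ¬w ∧ y)   [idempotence]
= ¬y   [distribution]

¬y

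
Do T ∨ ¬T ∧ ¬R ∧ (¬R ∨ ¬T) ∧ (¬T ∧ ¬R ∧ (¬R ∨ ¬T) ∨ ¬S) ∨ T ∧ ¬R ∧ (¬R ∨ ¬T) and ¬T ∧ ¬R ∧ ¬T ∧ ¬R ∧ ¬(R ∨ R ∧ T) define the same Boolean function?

E1: T ∨ ¬T ∧ ¬R ∧ (¬R ∨ ¬T) ∧ (¬T ∧ ¬R ∧ (¬R ∨ ¬T) ∨ ¬S) ∨ T ∧ ¬R ∧ (¬R ∨ ¬T)
    = T ∨ ¬T ∧ ¬R ∧ (¬R ∨ ¬T) ∨ T ∧ ¬R ∧ (¬R ∨ ¬T)   — absorption
    = T ∨ ¬R ∧ (¬R ∨ ¬T)   — distribution
    = T ∨ ¬R   — absorption
E2: ¬T ∧ ¬R ∧ ¬T ∧ ¬R ∧ ¬(R ∨ R ∧ T)
    = ¬T ∧ ¬R ∧ ¬T ∧ ¬R ∧ ¬R   — absorption
    = ¬T ∧ ¬R ∧ ¬T ∧ ¬R   — idempotence
    = ¬T ∧ ¬R   — idempotence
These differ: at R=0, S=0, T=1, E1 = 1 but E2 = 0.

No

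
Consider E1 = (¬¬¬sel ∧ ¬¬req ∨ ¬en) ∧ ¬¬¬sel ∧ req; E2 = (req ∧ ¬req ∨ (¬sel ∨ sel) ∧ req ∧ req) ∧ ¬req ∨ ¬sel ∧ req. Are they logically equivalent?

E1: (¬¬¬sel ∧ ¬¬req ∨ ¬en) ∧ ¬¬¬sel ∧ req
    = (¬¬¬sel ∧ req ∨ ¬en) ∧ ¬¬¬sel ∧ req   [double negation]
    = ¬¬¬sel ∧ req   [absorption]
    = ¬sel ∧ req   [double negation]
E2: (req ∧ ¬req ∨ (¬sel ∨ sel) ∧ req ∧ req) ∧ ¬req ∨ ¬sel ∧ req
    = (req ∧ ¬req ∨ req ∧ req) ∧ ¬req ∨ ¬sel ∧ req   [complement / identity]
    = req ∧ ¬req ∨ ¬sel ∧ req   [distribution]
    = ¬sel ∧ req   [complement / identity]
Both reduce to ¬sel ∧ req, so they are equivalent.

Yes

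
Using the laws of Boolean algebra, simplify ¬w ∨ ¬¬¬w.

¬w ∨ ¬¬¬w
= ¬w ∨ ¬w
= ¬w

¬w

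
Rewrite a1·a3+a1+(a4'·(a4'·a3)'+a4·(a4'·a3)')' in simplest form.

a1·a3+a1+(a4'·(a4'·a3)'+a4·(a4'·a3)')'
= a1·a3+a1+((a4'·a3)')'   (distribution)
= a1+((a4'·a3)')'   (absorption)
= a1+a4'·a3   (double negation)

a1+a4'·a3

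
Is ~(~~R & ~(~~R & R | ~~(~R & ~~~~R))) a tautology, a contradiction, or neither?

~(~~R & ~(~~R & R | ~~(~R & ~~~~R)))
= ~(~~R & ~(~~R & R | ~R & ~~~~R))
= ~(~~R & ~(~~R & R | ~R & ~~R))
= ~R | ~~R & R | ~R & ~~R
= ~R | ~~R
= ~R | R
= 1

tautology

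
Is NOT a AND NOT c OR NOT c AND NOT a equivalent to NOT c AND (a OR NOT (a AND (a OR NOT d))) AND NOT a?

E1: NOT a AND NOT c OR NOT c AND NOT a
    = NOT c AND (NOT a OR NOT a)   — distribution
    = NOT c AND NOT a   — idempotence
E2: NOT c AND (a OR NOT (a AND (a OR NOT d))) AND NOT a
    = NOT c AND (a OR NOT a) AND NOT a   — absorption
    = NOT c AND NOT a   — complement / identity
Both reduce to NOT c AND NOT a, so they are equivalent.

Yes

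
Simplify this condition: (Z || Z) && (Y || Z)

Z

(Z || Z) && (Y || Z)
= Z && Y || Z
= Z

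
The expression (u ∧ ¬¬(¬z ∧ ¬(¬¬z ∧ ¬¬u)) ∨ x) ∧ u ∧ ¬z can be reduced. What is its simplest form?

(u ∧ ¬¬(¬z ∧ ¬(¬¬z ∧ ¬¬u)) ∨ x) ∧ u ∧ ¬z
= (u ∧ ¬¬(¬z ∧ (¬z ∨ ¬u)) ∨ x) ∧ u ∧ ¬z   — De Morgan
= (u ∧ ¬z ∧ (¬z ∨ ¬u) ∨ x) ∧ u ∧ ¬z   — double negation
= (u ∧ ¬z ∨ x) ∧ u ∧ ¬z   — absorption
= u ∧ ¬z   — absorption

u ∧ ¬z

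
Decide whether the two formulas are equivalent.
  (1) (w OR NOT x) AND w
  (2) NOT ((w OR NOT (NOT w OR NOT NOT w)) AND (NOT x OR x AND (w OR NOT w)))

No

E1: (w OR NOT x) AND w
    = w   (absorption)
E2: NOT ((w OR NOT (NOT w OR NOT NOT w)) AND (NOT x OR x AND (w OR NOT w)))
    = NOT ((w OR NOT (NOT w OR NOT NOT w)) AND (NOT x OR x))   (complement / identity)
    = NOT (w OR NOT (NOT w OR NOT NOT w))   (complement / identity)
    = NOT (w OR w AND NOT w)   (De Morgan)
    = NOT w   (complement / identity)
These differ: at w=0, x=0, E1 = 0 but E2 = 1.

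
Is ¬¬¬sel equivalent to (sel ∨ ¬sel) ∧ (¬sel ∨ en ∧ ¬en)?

Yes

E1: ¬¬¬sel
    = ¬sel
E2: (sel ∨ ¬sel) ∧ (¬sel ∨ en ∧ ¬en)
    = (sel ∨ ¬sel) ∧ ¬sel
    = ¬sel
Both reduce to ¬sel, so they are equivalent.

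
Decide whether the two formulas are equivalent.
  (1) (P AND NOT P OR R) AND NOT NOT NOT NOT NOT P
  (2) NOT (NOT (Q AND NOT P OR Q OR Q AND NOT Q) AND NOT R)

E1: (P AND NOT P OR R) AND NOT NOT NOT NOT NOT P
    = R AND NOT NOT NOT NOT NOT P   — complement / identity
    = R AND NOT NOT NOT P   — double negation
    = R AND NOT P   — double negation
E2: NOT (NOT (Q AND NOT P OR Q OR Q AND NOT Q) AND NOT R)
    = Q AND NOT P OR Q OR Q AND NOT Q OR R   — De Morgan
    = Q AND NOT P OR Q OR R   — complement / identity
    = Q OR R   — absorption
These differ: at P=1, Q=1, R=1, E1 = 0 but E2 = 1.

No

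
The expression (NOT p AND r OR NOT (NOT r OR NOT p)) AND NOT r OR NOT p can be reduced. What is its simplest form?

(NOT p AND r OR NOT (NOT r OR NOT p)) AND NOT r OR NOT p
= (NOT p AND r OR r AND p) AND NOT r OR NOT p
= r AND NOT r OR NOT p
= NOT p

NOT p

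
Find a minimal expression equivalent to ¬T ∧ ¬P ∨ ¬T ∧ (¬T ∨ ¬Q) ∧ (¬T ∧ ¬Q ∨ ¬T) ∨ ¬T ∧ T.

¬T ∧ ¬P ∨ ¬T ∧ (¬T ∨ ¬Q) ∧ (¬T ∧ ¬Q ∨ ¬T) ∨ ¬T ∧ T
= ¬T ∧ ¬P ∨ ¬T ∧ (¬T ∨ ¬Q) ∧ ¬T ∨ ¬T ∧ T
= ¬T ∧ ¬P ∨ ¬T ∧ ¬T ∨ ¬T ∧ T
= ¬T ∧ ¬P ∨ ¬T
= ¬T

¬T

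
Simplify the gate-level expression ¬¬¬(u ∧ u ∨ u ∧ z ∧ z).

¬¬¬(u ∧ u ∨ u ∧ z ∧ z)
= ¬(u ∧ u ∨ u ∧ z ∧ z)   [double negation]
= ¬(u ∧ u ∨ u ∧ z)   [idempotence]
= ¬((u ∨ z) ∧ u)   [distribution]
= ¬u   [absorption]

¬u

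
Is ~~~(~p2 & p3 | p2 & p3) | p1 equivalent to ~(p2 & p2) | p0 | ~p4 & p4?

No

E1: ~~~(~p2 & p3 | p2 & p3) | p1
    = ~~~p3 | p1   — distribution
    = ~p3 | p1   — double negation
E2: ~(p2 & p2) | p0 | ~p4 & p4
    = ~p2 | p0 | ~p4 & p4   — idempotence
    = ~p2 | p0   — complement / identity
These differ: at p0=0, p1=0, p2=0, p3=1, p4=0, E1 = 0 but E2 = 1.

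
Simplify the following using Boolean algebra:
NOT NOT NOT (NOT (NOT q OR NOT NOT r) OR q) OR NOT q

NOT NOT NOT (NOT (NOT q OR NOT NOT r) OR q) OR NOT q
= NOT NOT NOT (q AND NOT r OR q) OR NOT q   [De Morgan]
= NOT NOT NOT q OR NOT q   [absorption]
= NOT q OR NOT q   [double negation]
= NOT q   [idempotence]

NOT q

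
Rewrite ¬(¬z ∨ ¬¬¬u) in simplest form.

¬(¬z ∨ ¬¬¬u)
= z ∧ ¬¬u   — De Morgan
= z ∧ u   — double negation

z ∧ u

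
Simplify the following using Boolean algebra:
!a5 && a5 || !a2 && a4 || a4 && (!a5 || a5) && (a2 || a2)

a4

!a5 && a5 || !a2 && a4 || a4 && (!a5 || a5) && (a2 || a2)
= !a2 && a4 || a4 && (!a5 || a5) && (a2 || a2)   [complement / identity]
= !a2 && a4 || a4 && (a2 || a2)   [complement / identity]
= !a2 && a4 || a4 && a2   [idempotence]
= a4   [distribution]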